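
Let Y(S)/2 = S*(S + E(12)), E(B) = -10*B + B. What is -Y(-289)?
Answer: -229466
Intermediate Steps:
E(B) = -9*B
Y(S) = 2*S*(-108 + S) (Y(S) = 2*(S*(S - 9*12)) = 2*(S*(S - 108)) = 2*(S*(-108 + S)) = 2*S*(-108 + S))
-Y(-289) = -2*(-289)*(-108 - 289) = -2*(-289)*(-397) = -1*229466 = -229466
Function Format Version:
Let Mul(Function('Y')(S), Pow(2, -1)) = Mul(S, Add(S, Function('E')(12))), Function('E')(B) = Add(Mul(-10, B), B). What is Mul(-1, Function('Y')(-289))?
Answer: -229466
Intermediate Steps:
Function('E')(B) = Mul(-9, B)
Function('Y')(S) = Mul(2, S, Add(-108, S)) (Function('Y')(S) = Mul(2, Mul(S, Add(S, Mul(-9, 12)))) = Mul(2, Mul(S, Add(S, -108))) = Mul(2, Mul(S, Add(-108, S))) = Mul(2, S, Add(-108, S)))
Mul(-1, Function('Y')(-289)) = Mul(-1, Mul(2, -289, Add(-108, -289))) = Mul(-1, Mul(2, -289, -397)) = Mul(-1, 229466) = -229466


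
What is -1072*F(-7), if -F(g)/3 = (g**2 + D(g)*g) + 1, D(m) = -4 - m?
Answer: 93264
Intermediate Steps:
F(g) = -3 - 3*g**2 - 3*g*(-4 - g) (F(g) = -3*((g**2 + (-4 - g)*g) + 1) = -3*((g**2 + g*(-4 - g)) + 1) = -3*(1 + g**2 + g*(-4 - g)) = -3 - 3*g**2 - 3*g*(-4 - g))
-1072*F(-7) = -1072*(-3 + 12*(-7)) = -1072*(-3 - 84) = -1072*(-87) = 93264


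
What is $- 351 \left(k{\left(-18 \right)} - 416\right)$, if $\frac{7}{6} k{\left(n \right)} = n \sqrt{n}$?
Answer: $146016 + \frac{113724 i \sqrt{2}}{7} \approx 1.4602 \cdot 10^{5} + 22976.0 i$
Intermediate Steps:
$k{\left(n \right)} = \frac{6 n^{\frac{3}{2}}}{7}$ ($k{\left(n \right)} = \frac{6 n \sqrt{n}}{7} = \frac{6 n^{\frac{3}{2}}}{7}$)
$- 351 \left(k{\left(-18 \right)} - 416\right) = - 351 \left(\frac{6 \left(-18\right)^{\frac{3}{2}}}{7} - 416\right) = - 351 \left(\frac{6 \left(- 54 i \sqrt{2}\right)}{7} - 416\right) = - 351 \left(- \frac{324 i \sqrt{2}}{7} - 416\right) = - 351 \left(-416 - \frac{324 i \sqrt{2}}{7}\right) = 146016 + \frac{113724 i \sqrt{2}}{7}$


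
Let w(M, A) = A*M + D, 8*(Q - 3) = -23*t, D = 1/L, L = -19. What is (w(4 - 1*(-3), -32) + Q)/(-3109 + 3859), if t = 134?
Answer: -46079/57000 ≈ -0.80840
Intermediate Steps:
D = -1/19 (D = 1/(-19) = -1/19 ≈ -0.052632)
Q = -1529/4 (Q = 3 + (-23*134)/8 = 3 + (⅛)*(-3082) = 3 - 1541/4 = -1529/4 ≈ -382.25)
w(M, A) = -1/19 + A*M (w(M, A) = A*M - 1/19 = -1/19 + A*M)
(w(4 - 1*(-3), -32) + Q)/(-3109 + 3859) = ((-1/19 - 32*(4 - 1*(-3))) - 1529/4)/(-3109 + 3859) = ((-1/19 - 32*(4 + 3)) - 1529/4)/750 = ((-1/19 - 32*7) - 1529/4)*(1/750) = ((-1/19 - 224) - 1529/4)*(1/750) = (-4257/19 - 1529/4)*(1/750) = -46079/76*1/750 = -46079/57000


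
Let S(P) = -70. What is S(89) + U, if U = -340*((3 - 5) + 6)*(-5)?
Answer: 6730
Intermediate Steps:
U = 6800 (U = -340*(-2 + 6)*(-5) = -1360*(-5) = -340*(-20) = 6800)
S(89) + U = -70 + 6800 = 6730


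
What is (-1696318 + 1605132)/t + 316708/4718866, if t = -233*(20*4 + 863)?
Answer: 249940640064/518412259327 ≈ 0.48213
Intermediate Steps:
t = -219719 (t = -233*(80 + 863) = -233*943 = -219719)
(-1696318 + 1605132)/t + 316708/4718866 = (-1696318 + 1605132)/(-219719) + 316708/4718866 = -91186*(-1/219719) + 316708*(1/4718866) = 91186/219719 + 158354/2359433 = 249940640064/518412259327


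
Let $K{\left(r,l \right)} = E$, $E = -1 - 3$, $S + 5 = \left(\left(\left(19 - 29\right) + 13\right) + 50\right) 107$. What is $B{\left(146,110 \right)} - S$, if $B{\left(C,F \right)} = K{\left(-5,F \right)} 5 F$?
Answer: $-7866$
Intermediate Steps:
$S = 5666$ ($S = -5 + \left(\left(\left(19 - 29\right) + 13\right) + 50\right) 107 = -5 + \left(\left(-10 + 13\right) + 50\right) 107 = -5 + \left(3 + 50\right) 107 = -5 + 53 \cdot 107 = -5 + 5671 = 5666$)
$E = -4$ ($E = -1 - 3 = -4$)
$K{\left(r,l \right)} = -4$
$B{\left(C,F \right)} = - 20 F$ ($B{\left(C,F \right)} = \left(-4\right) 5 F = - 20 F$)
$B{\left(146,110 \right)} - S = \left(-20\right) 110 - 5666 = -2200 - 5666 = -7866$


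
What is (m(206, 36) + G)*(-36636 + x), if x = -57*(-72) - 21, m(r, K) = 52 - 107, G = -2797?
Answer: 92841156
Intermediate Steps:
m(r, K) = -55
x = 4083 (x = 4104 - 21 = 4083)
(m(206, 36) + G)*(-36636 + x) = (-55 - 2797)*(-36636 + 4083) = -2852*(-32553) = 92841156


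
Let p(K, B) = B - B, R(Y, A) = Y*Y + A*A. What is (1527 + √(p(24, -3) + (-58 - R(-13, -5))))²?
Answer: 2331477 + 18324*I*√7 ≈ 2.3315e+6 + 48481.0*I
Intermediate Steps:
R(Y, A) = A² + Y² (R(Y, A) = Y² + A² = A² + Y²)
p(K, B) = 0
(1527 + √(p(24, -3) + (-58 - R(-13, -5))))² = (1527 + √(0 + (-58 - ((-5)² + (-13)²))))² = (1527 + √(0 + (-58 - (25 + 169))))² = (1527 + √(0 + (-58 - 1*194)))² = (1527 + √(0 + (-58 - 194)))² = (1527 + √(0 - 252))² = (1527 + √(-252))² = (1527 + 6*I*√7)²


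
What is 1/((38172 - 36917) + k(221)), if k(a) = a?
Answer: 1/1476 ≈ 0.00067751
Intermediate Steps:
1/((38172 - 36917) + k(221)) = 1/((38172 - 36917) + 221) = 1/(1255 + 221) = 1/1476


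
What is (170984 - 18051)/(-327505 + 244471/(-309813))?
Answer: -47380631529/101465551036 ≈ -0.46696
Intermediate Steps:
(170984 - 18051)/(-327505 + 244471/(-309813)) = 152933/(-327505 + 244471*(-1/309813)) = 152933/(-327505 - 244471/309813) = 152933/(-101465551036/309813) = 152933*(-309813/101465551036) = -47380631529/101465551036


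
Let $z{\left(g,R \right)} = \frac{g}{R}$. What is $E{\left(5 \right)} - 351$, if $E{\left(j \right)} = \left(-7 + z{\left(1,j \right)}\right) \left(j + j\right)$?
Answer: $-419$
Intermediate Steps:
$E{\left(j \right)} = 2 j \left(-7 + \frac{1}{j}\right)$ ($E{\left(j \right)} = \left(-7 + 1 \frac{1}{j}\right) \left(j + j\right) = \left(-7 + \frac{1}{j}\right) 2 j = 2 j \left(-7 + \frac{1}{j}\right)$)
$E{\left(5 \right)} - 351 = \left(2 - 70\right) - 351 = -68 - 351 = -419$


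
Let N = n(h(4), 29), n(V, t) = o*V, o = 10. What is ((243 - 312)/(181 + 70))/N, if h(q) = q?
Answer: -69/10040 ≈ -0.0068725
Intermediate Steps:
n(V, t) = 10*V
N = 40 (N = 10*4 = 40)
((243 - 312)/(181 + 70))/N = ((243 - 312)/(181 + 70))/40 = -69/251*(1/40) = -69*1/251*(1/40) = -69/251*1/40 = -69/10040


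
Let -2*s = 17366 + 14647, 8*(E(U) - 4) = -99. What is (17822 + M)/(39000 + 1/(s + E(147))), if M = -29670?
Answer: -189744239/624580124 ≈ -0.30379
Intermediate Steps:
E(U) = -67/8 (E(U) = 4 + (⅛)*(-99) = 4 - 99/8 = -67/8)
s = -32013/2 (s = -(17366 + 14647)/2 = -½*32013 = -32013/2 ≈ -16007.)
(17822 + M)/(39000 + 1/(s + E(147))) = (17822 - 29670)/(39000 + 1/(-32013/2 - 67/8)) = -11848/(39000 + 1/(-128119/8)) = -11848/(39000 - 8/128119) = -11848/4996640992/128119 = -11848*128119/4996640992 = -189744239/624580124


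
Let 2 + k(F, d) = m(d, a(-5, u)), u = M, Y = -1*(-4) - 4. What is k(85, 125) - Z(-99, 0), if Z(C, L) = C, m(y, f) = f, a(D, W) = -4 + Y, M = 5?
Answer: 93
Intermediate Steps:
Y = 0 (Y = 4 - 4 = 0)
u = 5
a(D, W) = -4 (a(D, W) = -4 + 0 = -4)
k(F, d) = -6 (k(F, d) = -2 - 4 = -6)
k(85, 125) - Z(-99, 0) = -6 - 1*(-99) = -6 + 99 = 93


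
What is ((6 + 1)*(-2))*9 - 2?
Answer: -128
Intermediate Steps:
((6 + 1)*(-2))*9 - 2 = (7*(-2))*9 - 2 = -14*9 - 2 = -126 - 2 = -128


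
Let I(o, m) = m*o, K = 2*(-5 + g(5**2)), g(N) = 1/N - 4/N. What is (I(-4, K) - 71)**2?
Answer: 564001/625 ≈ 902.40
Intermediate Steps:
g(N) = -3/N (g(N) = 1/N - 4/N = -3/N)
K = -256/25 (K = 2*(-5 - 3/(5**2)) = 2*(-5 - 3/25) = 2*(-128/25) = -256/25 ≈ -10.240)
(I(-4, K) - 71)**2 = (-256/25*(-4) - 71)**2 = (1024/25 - 71)**2 = (-751/25)**2 = 564001/625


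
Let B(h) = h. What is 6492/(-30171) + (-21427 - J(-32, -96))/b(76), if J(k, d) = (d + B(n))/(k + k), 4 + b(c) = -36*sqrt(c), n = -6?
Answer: -1720224303/1584661376 + 1234287*sqrt(19)/78784 ≈ 67.204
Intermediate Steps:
b(c) = -4 - 36*sqrt(c)
J(k, d) = (-6 + d)/(2*k) (J(k, d) = (d - 6)/(k + k) = (-6 + d)/((2*k)) = (-6 + d)*(1/(2*k)) = (-6 + d)/(2*k))
6492/(-30171) + (-21427 - J(-32, -96))/b(76) = 6492/(-30171) + (-21427 - (-6 - 96)/(2*(-32)))/(-4 - 72*sqrt(19)) = 6492*(-1/30171) + (-21427 - (-1)*(-102)/(2*32))/(-4 - 72*sqrt(19)) = -2164/10057 + (-21427 - 1*51/32)/(-4 - 72*sqrt(19)) = -2164/10057 + (-21427 - 51/32)/(-4 - 72*sqrt(19)) = -2164/10057 - 685715/(32*(-4 - 72*sqrt(19)))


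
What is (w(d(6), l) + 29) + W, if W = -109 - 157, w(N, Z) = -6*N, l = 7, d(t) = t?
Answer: -273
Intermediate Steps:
W = -266
(w(d(6), l) + 29) + W = (-6*6 + 29) - 266 = (-36 + 29) - 266 = -7 - 266 = -273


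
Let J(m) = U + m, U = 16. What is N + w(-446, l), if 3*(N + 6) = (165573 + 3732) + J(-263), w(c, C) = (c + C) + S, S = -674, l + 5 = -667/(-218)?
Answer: 36116971/654 ≈ 55225.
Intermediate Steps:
J(m) = 16 + m
l = -423/218 (l = -5 - 667/(-218) = -5 - 667*(-1/218) = -5 + 667/218 = -423/218 ≈ -1.9404)
w(c, C) = -674 + C + c (w(c, C) = (c + C) - 674 = (C + c) - 674 = -674 + C + c)
N = 169040/3 (N = -6 + ((165573 + 3732) + (16 - 263))/3 = -6 + (169305 - 247)/3 = -6 + (⅓)*169058 = -6 + 169058/3 = 169040/3 ≈ 56347.)
N + w(-446, l) = 169040/3 + (-674 - 423/218 - 446) = 169040/3 - 244583/218 = 36116971/654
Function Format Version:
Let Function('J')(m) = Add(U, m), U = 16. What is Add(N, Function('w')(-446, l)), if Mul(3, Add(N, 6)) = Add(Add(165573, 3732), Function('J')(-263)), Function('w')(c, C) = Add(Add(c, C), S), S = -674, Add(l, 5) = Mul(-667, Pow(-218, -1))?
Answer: Rational(36116971, 654) ≈ 55225.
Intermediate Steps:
Function('J')(m) = Add(16, m)
l = Rational(-423, 218) (l = Add(-5, Mul(-667, Pow(-218, -1))) = Add(-5, Mul(-667, Rational(-1, 218))) = Add(-5, Rational(667, 218)) = Rational(-423, 218) ≈ -1.9404)
Function('w')(c, C) = Add(-674, C, c) (Function('w')(c, C) = Add(Add(c, C), -674) = Add(Add(C, c), -674) = Add(-674, C, c))
N = Rational(169040, 3) (N = Add(-6, Mul(Rational(1, 3), Add(Add(165573, 3732), Add(16, -263)))) = Add(-6, Mul(Rational(1, 3), Add(169305, -247))) = Add(-6, Mul(Rational(1, 3), 169058)) = Add(-6, Rational(169058, 3)) = Rational(169040, 3) ≈ 56347.)
Add(N, Function('w')(-446, l)) = Add(Rational(169040, 3), Add(-674, Rational(-423, 218), -446)) = Add(Rational(169040, 3), Rational(-244583, 218)) = Rational(36116971, 654)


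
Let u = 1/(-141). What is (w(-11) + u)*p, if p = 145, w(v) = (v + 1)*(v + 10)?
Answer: 204305/141 ≈ 1449.0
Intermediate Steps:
u = -1/141 ≈ -0.0070922
w(v) = (1 + v)*(10 + v)
(w(-11) + u)*p = ((10 + (-11)**2 + 11*(-11)) - 1/141)*145 = ((10 + 121 - 121) - 1/141)*145 = (10 - 1/141)*145 = (1409/141)*145 = 204305/141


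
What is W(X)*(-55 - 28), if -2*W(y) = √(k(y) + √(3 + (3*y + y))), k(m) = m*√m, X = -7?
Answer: 83*√(I*(5 - 7*√7))/2 ≈ 107.9 - 107.9*I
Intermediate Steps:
k(m) = m^(3/2)
W(y) = -√(y^(3/2) + √(3 + 4*y))/2 (W(y) = -√(y^(3/2) + √(3 + (3*y + y)))/2 = -√(y^(3/2) + √(3 + 4*y))/2)
W(X)*(-55 - 28) = (-√((-7)^(3/2) + √(3 + 4*(-7)))/2)*(-55 - 28) = -√(-7*I*√7 + √(3 - 28))/2*(-83) = -√(-7*I*√7 + √(-25))/2*(-83) = -√(-7*I*√7 + 5*I)/2*(-83) = -√(5*I - 7*I*√7)/2*(-83) = 83*√(5*I - 7*I*√7)/2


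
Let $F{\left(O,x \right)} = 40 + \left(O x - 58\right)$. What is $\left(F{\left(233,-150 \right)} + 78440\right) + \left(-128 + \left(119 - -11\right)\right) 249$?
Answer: $43970$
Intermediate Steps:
$F{\left(O,x \right)} = -18 + O x$ ($F{\left(O,x \right)} = 40 + \left(-58 + O x\right) = -18 + O x$)
$\left(F{\left(233,-150 \right)} + 78440\right) + \left(-128 + \left(119 - -11\right)\right) 249 = \left(\left(-18 + 233 \left(-150\right)\right) + 78440\right) + \left(-128 + \left(119 - -11\right)\right) 249 = \left(\left(-18 - 34950\right) + 78440\right) + \left(-128 + \left(119 + 11\right)\right) 249 = \left(-34968 + 78440\right) + \left(-128 + 130\right) 249 = 43472 + 2 \cdot 249 = 43472 + 498 = 43970$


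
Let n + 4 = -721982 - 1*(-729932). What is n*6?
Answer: 47676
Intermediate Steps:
n = 7946 (n = -4 + (-721982 - 1*(-729932)) = -4 + (-721982 + 729932) = -4 + 7950 = 7946)
n*6 = 7946*6 = 47676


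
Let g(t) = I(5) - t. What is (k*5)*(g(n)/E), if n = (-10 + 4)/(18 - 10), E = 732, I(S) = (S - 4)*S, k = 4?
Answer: 115/732 ≈ 0.15710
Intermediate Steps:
I(S) = S*(-4 + S) (I(S) = (-4 + S)*S = S*(-4 + S))
n = -¾ (n = -6/8 = -6*⅛ = -¾ ≈ -0.75000)
g(t) = 5 - t (g(t) = 5*(-4 + 5) - t = 5*1 - t = 5 - t)
(k*5)*(g(n)/E) = (4*5)*((5 - 1*(-¾))/732) = 20*((5 + ¾)*(1/732)) = 20*((23/4)*(1/732)) = 20*(23/2928) = 115/732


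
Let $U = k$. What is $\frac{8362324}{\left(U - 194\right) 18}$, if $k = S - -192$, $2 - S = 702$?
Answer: $- \frac{2090581}{3159} \approx -661.79$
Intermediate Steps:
$S = -700$ ($S = 2 - 702 = -700$)
$k = -508$ ($k = -700 - -192 = -700 + 192 = -508$)
$U = -508$
$\frac{8362324}{\left(U - 194\right) 18} = \frac{8362324}{\left(-508 - 194\right) 18} = \frac{8362324}{\left(-702\right) 18} = \frac{8362324}{-12636} = 8362324 \left(- \frac{1}{12636}\right) = - \frac{2090581}{3159}$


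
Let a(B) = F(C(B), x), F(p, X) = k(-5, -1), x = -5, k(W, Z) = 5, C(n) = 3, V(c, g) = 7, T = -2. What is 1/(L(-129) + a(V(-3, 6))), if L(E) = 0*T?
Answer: ⅕ ≈ 0.20000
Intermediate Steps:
F(p, X) = 5
a(B) = 5
L(E) = 0 (L(E) = 0*(-2) = 0)
1/(L(-129) + a(V(-3, 6))) = 1/(0 + 5) = 1/5 = ⅕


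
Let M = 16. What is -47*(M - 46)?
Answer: 1410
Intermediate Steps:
-47*(M - 46) = -47*(16 - 46) = -47*(-30) = 1410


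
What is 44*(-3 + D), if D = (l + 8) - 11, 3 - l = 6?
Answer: -396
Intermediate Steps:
l = -3 (l = 3 - 1*6 = 3 - 6 = -3)
D = -6 (D = (-3 + 8) - 11 = 5 - 11 = -6)
44*(-3 + D) = 44*(-3 - 6) = 44*(-9) = -396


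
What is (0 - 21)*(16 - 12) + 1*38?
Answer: -46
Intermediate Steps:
(0 - 21)*(16 - 12) + 1*38 = -21*4 + 38 = -84 + 38 = -46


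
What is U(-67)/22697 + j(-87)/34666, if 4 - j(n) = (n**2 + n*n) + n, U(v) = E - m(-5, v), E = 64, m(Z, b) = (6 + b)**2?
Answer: -468295321/786814202 ≈ -0.59518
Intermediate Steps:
U(v) = 64 - (6 + v)**2
j(n) = 4 - n - 2*n**2 (j(n) = 4 - ((n**2 + n*n) + n) = 4 - ((n**2 + n**2) + n) = 4 - (2*n**2 + n) = 4 - (n + 2*n**2) = 4 + (-n - 2*n**2) = 4 - n - 2*n**2)
U(-67)/22697 + j(-87)/34666 = (64 - (6 - 67)**2)/22697 + (4 - 1*(-87) - 2*(-87)**2)/34666 = (64 - 1*(-61)**2)*(1/22697) + (4 + 87 - 2*7569)*(1/34666) = (64 - 1*3721)*(1/22697) + (4 + 87 - 15138)*(1/34666) = (64 - 3721)*(1/22697) - 15047*1/34666 = -3657*1/22697 - 15047/34666 = -3657/22697 - 15047/34666 = -468295321/786814202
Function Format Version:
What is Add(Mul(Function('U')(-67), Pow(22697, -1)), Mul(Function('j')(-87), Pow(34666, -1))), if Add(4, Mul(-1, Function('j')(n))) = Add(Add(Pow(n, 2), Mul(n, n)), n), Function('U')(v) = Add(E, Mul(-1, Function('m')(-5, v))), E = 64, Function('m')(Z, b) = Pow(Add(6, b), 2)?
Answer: Rational(-468295321, 786814202) ≈ -0.59518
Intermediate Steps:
Function('U')(v) = Add(64, Mul(-1, Pow(Add(6, v), 2)))
Function('j')(n) = Add(4, Mul(-1, n), Mul(-2, Pow(n, 2))) (Function('j')(n) = Add(4, Mul(-1, Add(Add(Pow(n, 2), Mul(n, n)), n))) = Add(4, Mul(-1, Add(Add(Pow(n, 2), Pow(n, 2)), n))) = Add(4, Mul(-1, Add(Mul(2, Pow(n, 2)), n))) = Add(4, Mul(-1, Add(n, Mul(2, Pow(n, 2))))) = Add(4, Add(Mul(-1, n), Mul(-2, Pow(n, 2)))) = Add(4, Mul(-1, n), Mul(-2, Pow(n, 2))))
Add(Mul(Function('U')(-67), Pow(22697, -1)), Mul(Function('j')(-87), Pow(34666, -1))) = Add(Mul(Add(64, Mul(-1, Pow(Add(6, -67), 2))), Pow(22697, -1)), Mul(Add(4, Mul(-1, -87), Mul(-2, Pow(-87, 2))), Pow(34666, -1))) = Add(Mul(Add(64, Mul(-1, Pow(-61, 2))), Rational(1, 22697)), Mul(Add(4, 87, Mul(-2, 7569)), Rational(1, 34666))) = Add(Mul(Add(64, Mul(-1, 3721)), Rational(1, 22697)), Mul(Add(4, 87, -15138), Rational(1, 34666))) = Add(Mul(Add(64, -3721), Rational(1, 22697)), Mul(-15047, Rational(1, 34666))) = Add(Mul(-3657, Rational(1, 22697)), Rational(-15047, 34666)) = Add(Rational(-3657, 22697), Rational(-15047, 34666)) = Rational(-468295321, 786814202)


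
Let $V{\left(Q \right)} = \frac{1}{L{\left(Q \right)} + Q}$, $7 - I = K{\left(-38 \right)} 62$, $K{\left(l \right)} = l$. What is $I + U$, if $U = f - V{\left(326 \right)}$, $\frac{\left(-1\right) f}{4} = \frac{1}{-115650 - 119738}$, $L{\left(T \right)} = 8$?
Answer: $\frac{46444465461}{19654898} \approx 2363.0$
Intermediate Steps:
$f = \frac{1}{58847}$ ($f = - \frac{4}{-115650 - 119738} = - \frac{4}{-235388} = \left(-4\right) \left(- \frac{1}{235388}\right) = \frac{1}{58847} \approx 1.6993 \cdot 10^{-5}$)
$I = 2363$ ($I = 7 - \left(-38\right) 62 = 7 - -2356 = 7 + 2356 = 2363$)
$V{\left(Q \right)} = \frac{1}{8 + Q}$
$U = - \frac{58513}{19654898}$ ($U = \frac{1}{58847} - \frac{1}{8 + 326} = \frac{1}{58847} - \frac{1}{334} = - \frac{58513}{19654898} \approx -0.002977$)
$I + U = 2363 - \frac{58513}{19654898} = \frac{46444465461}{19654898}$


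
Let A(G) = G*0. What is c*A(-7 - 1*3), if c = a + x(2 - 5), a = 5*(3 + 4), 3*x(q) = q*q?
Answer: 0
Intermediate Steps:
x(q) = q²/3 (x(q) = (q*q)/3 = q²/3)
a = 35 (a = 5*7 = 35)
A(G) = 0
c = 38 (c = 35 + (2 - 5)²/3 = 35 + (⅓)*(-3)² = 35 + (⅓)*9 = 35 + 3 = 38)
c*A(-7 - 1*3) = 38*0 = 0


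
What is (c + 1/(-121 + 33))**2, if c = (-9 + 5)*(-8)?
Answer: 7924225/7744 ≈ 1023.3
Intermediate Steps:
c = 32 (c = -4*(-8) = 32)
(c + 1/(-121 + 33))**2 = (32 + 1/(-121 + 33))**2 = (32 + 1/(-88))**2 = (32 - 1/88)**2 = (2815/88)**2 = 7924225/7744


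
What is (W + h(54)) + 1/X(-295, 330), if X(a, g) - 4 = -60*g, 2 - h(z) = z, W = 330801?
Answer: 6547507203/19796 ≈ 3.3075e+5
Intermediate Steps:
h(z) = 2 - z
X(a, g) = 4 - 60*g
(W + h(54)) + 1/X(-295, 330) = (330801 + (2 - 1*54)) + 1/(4 - 60*330) = (330801 + (2 - 54)) + 1/(4 - 19800) = (330801 - 52) + 1/(-19796) = 330749 - 1/19796 = 6547507203/19796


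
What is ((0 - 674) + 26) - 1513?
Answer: -2161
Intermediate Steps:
((0 - 674) + 26) - 1513 = (-674 + 26) - 1513 = -648 - 1513 = -2161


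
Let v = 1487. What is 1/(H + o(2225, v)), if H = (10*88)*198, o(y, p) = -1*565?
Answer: 1/173675 ≈ 5.7579e-6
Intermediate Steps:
o(y, p) = -565
H = 174240 (H = 880*198 = 174240)
1/(H + o(2225, v)) = 1/(174240 - 565) = 1/173675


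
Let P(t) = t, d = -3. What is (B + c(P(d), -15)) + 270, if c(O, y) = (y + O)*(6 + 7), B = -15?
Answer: 21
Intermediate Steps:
c(O, y) = 13*O + 13*y (c(O, y) = (O + y)*13 = 13*O + 13*y)
(B + c(P(d), -15)) + 270 = (-15 + (13*(-3) + 13*(-15))) + 270 = (-15 + (-39 - 195)) + 270 = (-15 - 234) + 270 = -249 + 270 = 21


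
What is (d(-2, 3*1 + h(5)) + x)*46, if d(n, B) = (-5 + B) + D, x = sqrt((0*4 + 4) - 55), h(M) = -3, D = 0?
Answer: -230 + 46*I*sqrt(51) ≈ -230.0 + 328.51*I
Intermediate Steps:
x = I*sqrt(51) (x = sqrt((0 + 4) - 55) = sqrt(4 - 55) = sqrt(-51) = I*sqrt(51) ≈ 7.1414*I)
d(n, B) = -5 + B (d(n, B) = (-5 + B) + 0 = -5 + B)
(d(-2, 3*1 + h(5)) + x)*46 = ((-5 + (3*1 - 3)) + I*sqrt(51))*46 = ((-5 + (3 - 3)) + I*sqrt(51))*46 = ((-5 + 0) + I*sqrt(51))*46 = (-5 + I*sqrt(51))*46 = -230 + 46*I*sqrt(51)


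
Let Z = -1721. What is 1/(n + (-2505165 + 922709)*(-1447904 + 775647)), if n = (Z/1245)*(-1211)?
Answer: 1245/1324452320458171 ≈ 9.4001e-13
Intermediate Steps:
n = 2084131/1245 (n = -1721/1245*(-1211) = 2084131/1245 ≈ 1674.0)
1/(n + (-2505165 + 922709)*(-1447904 + 775647)) = 1/(2084131/1245 + (-2505165 + 922709)*(-1447904 + 775647)) = 1/(2084131/1245 - 1582456*(-672257)) = 1/(2084131/1245 + 1063817123192) = 1/(1324452320458171/1245) = 1245/1324452320458171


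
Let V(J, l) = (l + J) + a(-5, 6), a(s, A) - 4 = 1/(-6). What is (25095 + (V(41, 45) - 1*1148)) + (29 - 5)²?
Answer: 147677/6 ≈ 24613.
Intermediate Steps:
a(s, A) = 23/6 (a(s, A) = 4 + 1/(-6) = 4 - ⅙ = 23/6)
V(J, l) = 23/6 + J + l (V(J, l) = (l + J) + 23/6 = (J + l) + 23/6 = 23/6 + J + l)
(25095 + (V(41, 45) - 1*1148)) + (29 - 5)² = (25095 + ((23/6 + 41 + 45) - 1*1148)) + (29 - 5)² = (25095 + (539/6 - 1148)) + 24² = (25095 - 6349/6) + 576 = 144221/6 + 576 = 147677/6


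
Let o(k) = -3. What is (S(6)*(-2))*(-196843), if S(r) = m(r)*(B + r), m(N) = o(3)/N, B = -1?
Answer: -984215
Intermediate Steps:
m(N) = -3/N
S(r) = -3*(-1 + r)/r (S(r) = (-3/r)*(-1 + r) = -3*(-1 + r)/r)
(S(6)*(-2))*(-196843) = ((-3 + 3/6)*(-2))*(-196843) = ((-3 + 3*(1/6))*(-2))*(-196843) = ((-3 + 1/2)*(-2))*(-196843) = -5/2*(-2)*(-196843) = 5*(-196843) = -984215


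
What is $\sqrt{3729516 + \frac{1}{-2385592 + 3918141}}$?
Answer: $\frac{\sqrt{8759538237591560465}}{1532549} \approx 1931.2$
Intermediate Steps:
$\sqrt{3729516 + \frac{1}{-2385592 + 3918141}} = \sqrt{3729516 + \frac{1}{1532549}} = \sqrt{\frac{5715666016285}{1532549}} = \frac{\sqrt{8759538237591560465}}{1532549}$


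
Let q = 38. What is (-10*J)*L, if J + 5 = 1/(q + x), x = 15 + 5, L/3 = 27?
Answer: 117045/29 ≈ 4036.0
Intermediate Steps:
L = 81 (L = 3*27 = 81)
x = 20
J = -289/58 (J = -5 + 1/(38 + 20) = -5 + 1/58 = -289/58 ≈ -4.9828)
(-10*J)*L = -10*(-289/58)*81 = (1445/29)*81 = 117045/29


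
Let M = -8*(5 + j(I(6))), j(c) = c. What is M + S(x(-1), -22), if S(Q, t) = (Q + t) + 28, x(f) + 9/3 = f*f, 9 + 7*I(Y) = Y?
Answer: -228/7 ≈ -32.571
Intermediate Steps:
I(Y) = -9/7 + Y/7
x(f) = -3 + f² (x(f) = -3 + f*f = -3 + f²)
S(Q, t) = 28 + Q + t
M = -256/7 (M = -8*(5 + (-9/7 + (⅐)*6)) = -8*(5 + (-9/7 + 6/7)) = -8*(5 - 3/7) = -8*32/7 = -1*256/7 = -256/7 ≈ -36.571)
M + S(x(-1), -22) = -256/7 + (28 + (-3 + (-1)²) - 22) = -256/7 + (28 + (-3 + 1) - 22) = -256/7 + (28 - 2 - 22) = -256/7 + 4 = -228/7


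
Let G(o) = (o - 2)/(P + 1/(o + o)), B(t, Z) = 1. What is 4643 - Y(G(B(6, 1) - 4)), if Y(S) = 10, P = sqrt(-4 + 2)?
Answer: 4633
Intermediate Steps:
P = I*sqrt(2) (P = sqrt(-2) = I*sqrt(2) ≈ 1.4142*I)
G(o) = (-2 + o)/(1/(2*o) + I*sqrt(2)) (G(o) = (o - 2)/(I*sqrt(2) + 1/(o + o)) = (-2 + o)/(I*sqrt(2) + 1/(2*o)) = (-2 + o)/(1/(2*o) + I*sqrt(2)))
4643 - Y(G(B(6, 1) - 4)) = 4643 - 1*10 = 4643 - 10 = 4633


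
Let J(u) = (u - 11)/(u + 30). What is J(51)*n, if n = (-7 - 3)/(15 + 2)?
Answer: -400/1377 ≈ -0.29049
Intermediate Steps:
J(u) = (-11 + u)/(30 + u)
n = -10/17 ≈ -0.58823
J(51)*n = ((-11 + 51)/(30 + 51))*(-10/17) = (40/81)*(-10/17) = -400/1377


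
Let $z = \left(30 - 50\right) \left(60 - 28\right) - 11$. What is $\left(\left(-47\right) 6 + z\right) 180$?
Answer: $-167940$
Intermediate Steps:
$z = -651$ ($z = \left(-20\right) 32 - 11 = -640 - 11 = -651$)
$\left(\left(-47\right) 6 + z\right) 180 = \left(\left(-47\right) 6 - 651\right) 180 = \left(-282 - 651\right) 180 = \left(-933\right) 180 = -167940$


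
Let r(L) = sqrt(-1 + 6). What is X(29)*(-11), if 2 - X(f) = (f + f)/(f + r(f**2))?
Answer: 5/38 - 29*sqrt(5)/38 ≈ -1.5749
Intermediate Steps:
r(L) = sqrt(5)
X(f) = 2 - 2*f/(f + sqrt(5)) (X(f) = 2 - (f + f)/(f + sqrt(5)) = 2 - 2*f/(f + sqrt(5)))
X(29)*(-11) = (2*sqrt(5)/(29 + sqrt(5)))*(-11) = -22*sqrt(5)/(29 + sqrt(5))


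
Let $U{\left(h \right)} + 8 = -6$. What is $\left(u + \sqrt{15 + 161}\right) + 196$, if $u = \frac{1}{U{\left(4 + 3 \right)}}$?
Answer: $\frac{2743}{14} + 4 \sqrt{11} \approx 209.2$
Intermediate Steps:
$U{\left(h \right)} = -14$ ($U{\left(h \right)} = -8 - 6 = -14$)
$u = - \frac{1}{14}$ ($u = \frac{1}{-14} = - \frac{1}{14} \approx -0.071429$)
$\left(u + \sqrt{15 + 161}\right) + 196 = \left(- \frac{1}{14} + \sqrt{15 + 161}\right) + 196 = \left(- \frac{1}{14} + \sqrt{176}\right) + 196 = \left(- \frac{1}{14} + 4 \sqrt{11}\right) + 196 = \frac{2743}{14} + 4 \sqrt{11}$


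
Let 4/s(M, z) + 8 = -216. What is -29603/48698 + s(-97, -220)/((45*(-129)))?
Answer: -4811647271/7915372920 ≈ -0.60789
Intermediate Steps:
s(M, z) = -1/56 (s(M, z) = 4/(-8 - 216) = 4/(-224) = 4*(-1/224) = -1/56)
-29603/48698 + s(-97, -220)/((45*(-129))) = -29603/48698 - 1/(56*(45*(-129))) = -29603*1/48698 - 1/56/(-5805) = -29603/48698 - 1/56*(-1/5805) = -29603/48698 + 1/325080 = -4811647271/7915372920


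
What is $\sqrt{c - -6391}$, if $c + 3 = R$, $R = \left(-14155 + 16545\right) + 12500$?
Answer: $\sqrt{21278} \approx 145.87$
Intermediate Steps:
$R = 14890$ ($R = 2390 + 12500 = 14890$)
$c = 14887$ ($c = -3 + 14890 = 14887$)
$\sqrt{c - -6391} = \sqrt{14887 - -6391} = \sqrt{14887 + \left(-18400 + 24791\right)} = \sqrt{14887 + 6391} = \sqrt{21278}$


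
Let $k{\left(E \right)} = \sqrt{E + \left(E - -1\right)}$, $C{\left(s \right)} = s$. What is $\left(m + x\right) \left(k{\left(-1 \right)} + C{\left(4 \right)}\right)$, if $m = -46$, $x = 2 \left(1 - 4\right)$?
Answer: $-208 - 52 i \approx -208.0 - 52.0 i$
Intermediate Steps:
$k{\left(E \right)} = \sqrt{1 + 2 E}$ ($k{\left(E \right)} = \sqrt{E + \left(E + 1\right)} = \sqrt{E + \left(1 + E\right)} = \sqrt{1 + 2 E}$)
$x = -6$ ($x = 2 \left(-3\right) = -6$)
$\left(m + x\right) \left(k{\left(-1 \right)} + C{\left(4 \right)}\right) = \left(-46 - 6\right) \left(\sqrt{1 + 2 \left(-1\right)} + 4\right) = - 52 \left(\sqrt{1 - 2} + 4\right) = - 52 \left(\sqrt{-1} + 4\right) = - 52 \left(i + 4\right) = - 52 \left(4 + i\right) = -208 - 52 i$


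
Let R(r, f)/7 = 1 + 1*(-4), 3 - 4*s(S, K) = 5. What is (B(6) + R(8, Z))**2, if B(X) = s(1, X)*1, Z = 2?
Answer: 1849/4 ≈ 462.25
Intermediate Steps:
s(S, K) = -1/2 (s(S, K) = 3/4 - 1/4*5 = 3/4 - 5/4 = -1/2)
R(r, f) = -21 (R(r, f) = 7*(1 + 1*(-4)) = 7*(1 - 4) = 7*(-3) = -21)
B(X) = -1/2 (B(X) = -1/2*1 = -1/2)
(B(6) + R(8, Z))**2 = (-1/2 - 21)**2 = (-43/2)**2 = 1849/4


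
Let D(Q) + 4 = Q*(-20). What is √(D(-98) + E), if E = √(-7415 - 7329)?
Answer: √(1956 + 2*I*√3686) ≈ 44.248 + 1.3721*I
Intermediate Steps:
E = 2*I*√3686 (E = √(-14744) = 2*I*√3686 ≈ 121.42*I)
D(Q) = -4 - 20*Q (D(Q) = -4 + Q*(-20) = -4 - 20*Q)
√(D(-98) + E) = √((-4 - 20*(-98)) + 2*I*√3686) = √((-4 + 1960) + 2*I*√3686) = √(1956 + 2*I*√3686)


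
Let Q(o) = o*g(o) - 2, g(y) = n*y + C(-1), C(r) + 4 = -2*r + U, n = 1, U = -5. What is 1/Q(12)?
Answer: 1/58 ≈ 0.017241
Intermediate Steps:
C(r) = -9 - 2*r (C(r) = -4 + (-2*r - 5) = -4 + (-5 - 2*r) = -9 - 2*r)
g(y) = -7 + y (g(y) = 1*y + (-9 - 2*(-1)) = y + (-9 + 2) = y - 7 = -7 + y)
Q(o) = -2 + o*(-7 + o) (Q(o) = o*(-7 + o) - 2 = -2 + o*(-7 + o))
1/Q(12) = 1/(-2 + 12*(-7 + 12)) = 1/(-2 + 12*5) = 1/(-2 + 60) = 1/58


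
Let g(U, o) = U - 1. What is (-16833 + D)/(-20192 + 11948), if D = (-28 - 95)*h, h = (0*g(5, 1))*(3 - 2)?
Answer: 5611/2748 ≈ 2.0418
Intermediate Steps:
g(U, o) = -1 + U
h = 0 (h = (0*(-1 + 5))*(3 - 2) = (0*4)*1 = 0*1 = 0)
D = 0 (D = (-28 - 95)*0 = -123*0 = 0)
(-16833 + D)/(-20192 + 11948) = (-16833 + 0)/(-20192 + 11948) = -16833/(-8244) = -16833*(-1/8244) = 5611/2748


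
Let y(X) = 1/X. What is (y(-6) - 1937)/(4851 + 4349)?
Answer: -11623/55200 ≈ -0.21056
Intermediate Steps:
(y(-6) - 1937)/(4851 + 4349) = (1/(-6) - 1937)/(4851 + 4349) = (-⅙ - 1937)/9200 = -11623/6*1/9200 = -11623/55200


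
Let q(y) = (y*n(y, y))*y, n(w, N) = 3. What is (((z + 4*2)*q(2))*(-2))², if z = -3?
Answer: 14400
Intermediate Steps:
q(y) = 3*y² (q(y) = (y*3)*y = (3*y)*y = 3*y²)
(((z + 4*2)*q(2))*(-2))² = (((-3 + 4*2)*(3*2²))*(-2))² = (((-3 + 8)*(3*4))*(-2))² = ((5*12)*(-2))² = (60*(-2))² = (-120)² = 14400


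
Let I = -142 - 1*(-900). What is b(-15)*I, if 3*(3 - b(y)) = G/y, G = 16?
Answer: 114458/45 ≈ 2543.5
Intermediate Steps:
I = 758 (I = -142 + 900 = 758)
b(y) = 3 - 16/(3*y)
b(-15)*I = (3 - 16/3/(-15))*758 = (3 - 16/3*(-1/15))*758 = (3 + 16/45)*758 = (151/45)*758 = 114458/45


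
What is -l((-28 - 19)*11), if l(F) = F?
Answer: 517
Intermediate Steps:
-l((-28 - 19)*11) = -(-28 - 19)*11 = -(-47)*11 = -1*(-517) = 517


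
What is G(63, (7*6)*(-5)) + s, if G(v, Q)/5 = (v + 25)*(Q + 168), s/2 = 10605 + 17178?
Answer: 37086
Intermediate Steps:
s = 55566 (s = 2*(10605 + 17178) = 2*27783 = 55566)
G(v, Q) = 5*(25 + v)*(168 + Q) (G(v, Q) = 5*((v + 25)*(Q + 168)) = 5*((25 + v)*(168 + Q)) = 5*(25 + v)*(168 + Q))
G(63, (7*6)*(-5)) + s = (21000 + 125*((7*6)*(-5)) + 840*63 + 5*((7*6)*(-5))*63) + 55566 = (21000 + 125*(42*(-5)) + 52920 + 5*(42*(-5))*63) + 55566 = (21000 + 125*(-210) + 52920 + 5*(-210)*63) + 55566 = (21000 - 26250 + 52920 - 66150) + 55566 = -18480 + 55566 = 37086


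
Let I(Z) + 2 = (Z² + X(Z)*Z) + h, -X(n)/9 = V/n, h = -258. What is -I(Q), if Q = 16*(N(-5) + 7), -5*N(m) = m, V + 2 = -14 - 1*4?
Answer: -16304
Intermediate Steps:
V = -20 (V = -2 + (-14 - 1*4) = -2 + (-14 - 4) = -2 - 18 = -20)
N(m) = -m/5
X(n) = 180/n (X(n) = -(-180)/n = 180/n)
Q = 128 (Q = 16*(-⅕*(-5) + 7) = 16*(1 + 7) = 16*8 = 128)
I(Z) = -80 + Z² (I(Z) = -2 + ((Z² + (180/Z)*Z) - 258) = -2 + ((Z² + 180) - 258) = -2 + ((180 + Z²) - 258) = -2 + (-78 + Z²) = -80 + Z²)
-I(Q) = -(-80 + 128²) = -(-80 + 16384) = -1*16304 = -16304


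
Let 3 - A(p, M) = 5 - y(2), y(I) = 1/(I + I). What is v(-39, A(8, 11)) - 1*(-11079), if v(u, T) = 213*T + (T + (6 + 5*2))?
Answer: 21441/2 ≈ 10721.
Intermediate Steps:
y(I) = 1/(2*I)
A(p, M) = -7/4 (A(p, M) = 3 - (5 - 1/(2*2)) = 3 - (5 - 1*1/4) = 3 - (5 - 1/4) = 3 - 1*19/4 = 3 - 19/4 = -7/4)
v(u, T) = 16 + 214*T (v(u, T) = 213*T + (T + (6 + 10)) = 213*T + (T + 16) = 213*T + (16 + T) = 16 + 214*T)
v(-39, A(8, 11)) - 1*(-11079) = (16 + 214*(-7/4)) - 1*(-11079) = (16 - 749/2) + 11079 = -717/2 + 11079 = 21441/2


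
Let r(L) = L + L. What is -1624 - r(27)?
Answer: -1678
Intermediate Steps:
r(L) = 2*L
-1624 - r(27) = -1624 - 2*27 = -1624 - 1*54 = -1624 - 54 = -1678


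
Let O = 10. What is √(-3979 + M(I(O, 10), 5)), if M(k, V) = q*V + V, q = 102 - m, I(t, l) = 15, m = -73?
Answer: I*√3099 ≈ 55.669*I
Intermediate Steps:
q = 175 (q = 102 - 1*(-73) = 102 + 73 = 175)
M(k, V) = 176*V (M(k, V) = 175*V + V = 176*V)
√(-3979 + M(I(O, 10), 5)) = √(-3979 + 176*5) = √(-3979 + 880) = √(-3099) = I*√3099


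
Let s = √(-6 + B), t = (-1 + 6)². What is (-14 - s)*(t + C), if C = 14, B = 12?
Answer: -546 - 39*√6 ≈ -641.53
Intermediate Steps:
t = 25 (t = 5² = 25)
s = √6 (s = √(-6 + 12) = √6 ≈ 2.4495)
(-14 - s)*(t + C) = (-14 - √6)*(25 + 14) = (-14 - √6)*39 = -546 - 39*√6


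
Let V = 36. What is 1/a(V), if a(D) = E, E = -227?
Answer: -1/227 ≈ -0.0044053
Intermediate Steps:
a(D) = -227
1/a(V) = 1/(-227) = -1/227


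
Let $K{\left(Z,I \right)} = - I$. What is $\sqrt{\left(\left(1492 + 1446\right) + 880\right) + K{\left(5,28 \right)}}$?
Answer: $\sqrt{3790} \approx 61.563$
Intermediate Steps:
$\sqrt{\left(\left(1492 + 1446\right) + 880\right) + K{\left(5,28 \right)}} = \sqrt{\left(\left(1492 + 1446\right) + 880\right) - 28} = \sqrt{\left(2938 + 880\right) - 28} = \sqrt{3818 - 28} = \sqrt{3790}$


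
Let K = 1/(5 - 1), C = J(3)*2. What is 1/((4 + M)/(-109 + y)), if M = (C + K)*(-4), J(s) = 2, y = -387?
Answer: 496/13 ≈ 38.154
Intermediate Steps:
C = 4 (C = 2*2 = 4)
K = ¼ (K = 1/4 = ¼ ≈ 0.25000)
M = -17 (M = (4 + ¼)*(-4) = (17/4)*(-4) = -17)
1/((4 + M)/(-109 + y)) = 1/((4 - 17)/(-109 - 387)) = 1/(-13/(-496)) = 1/(-13*(-1/496)) = 1/(13/496) = 496/13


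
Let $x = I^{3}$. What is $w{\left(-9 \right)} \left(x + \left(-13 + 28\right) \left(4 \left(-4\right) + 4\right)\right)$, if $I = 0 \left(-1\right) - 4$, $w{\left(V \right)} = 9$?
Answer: $-2196$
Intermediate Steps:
$I = -4$ ($I = 0 - 4 = -4$)
$x = -64$ ($x = \left(-4\right)^{3} = -64$)
$w{\left(-9 \right)} \left(x + \left(-13 + 28\right) \left(4 \left(-4\right) + 4\right)\right) = 9 \left(-64 + \left(-13 + 28\right) \left(4 \left(-4\right) + 4\right)\right) = 9 \left(-64 + 15 \left(-16 + 4\right)\right) = 9 \left(-64 + 15 \left(-12\right)\right) = 9 \left(-64 - 180\right) = 9 \left(-244\right) = -2196$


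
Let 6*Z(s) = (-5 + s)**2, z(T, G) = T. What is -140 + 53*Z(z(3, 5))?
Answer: -314/3 ≈ -104.67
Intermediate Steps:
Z(s) = (-5 + s)**2/6
-140 + 53*Z(z(3, 5)) = -140 + 53*((-5 + 3)**2/6) = -140 + 53*((1/6)*(-2)**2) = -140 + 53*((1/6)*4) = -140 + 53*(2/3) = -140 + 106/3 = -314/3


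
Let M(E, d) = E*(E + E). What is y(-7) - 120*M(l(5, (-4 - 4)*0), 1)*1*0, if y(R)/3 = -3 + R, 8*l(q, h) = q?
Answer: -30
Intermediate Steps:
l(q, h) = q/8
M(E, d) = 2*E² (M(E, d) = E*(2*E) = 2*E²)
y(R) = -9 + 3*R (y(R) = 3*(-3 + R) = -9 + 3*R)
y(-7) - 120*M(l(5, (-4 - 4)*0), 1)*1*0 = (-9 + 3*(-7)) - 120*(2*((⅛)*5)²)*1*0 = (-9 - 21) - 120*(2*(5/8)²)*1*0 = -30 - 120*(2*(25/64))*1*0 = -30 - 120*(25/32)*1*0 = -30 - 375*0/4 = -30 - 120*0 = -30 + 0 = -30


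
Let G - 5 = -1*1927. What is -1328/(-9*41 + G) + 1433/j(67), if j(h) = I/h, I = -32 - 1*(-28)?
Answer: -219955889/9164 ≈ -24002.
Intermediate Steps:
I = -4 (I = -32 + 28 = -4)
G = -1922 (G = 5 - 1*1927 = 5 - 1927 = -1922)
j(h) = -4/h
-1328/(-9*41 + G) + 1433/j(67) = -1328/(-9*41 - 1922) + 1433/((-4/67)) = -1328/(-369 - 1922) + 1433/((-4*1/67)) = -1328/(-2291) + 1433/(-4/67) = -1328*(-1/2291) + 1433*(-67/4) = 1328/2291 - 96011/4 = -219955889/9164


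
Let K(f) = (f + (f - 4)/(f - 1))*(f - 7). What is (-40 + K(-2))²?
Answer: 1600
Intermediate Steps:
K(f) = (-7 + f)*(f + (-4 + f)/(-1 + f)) (K(f) = (f + (-4 + f)/(-1 + f))*(-7 + f) = (-7 + f)*(f + (-4 + f)/(-1 + f)))
(-40 + K(-2))² = (-40 + (28 + (-2)³ - 7*(-2)² - 4*(-2))/(-1 - 2))² = (-40 + (28 - 8 - 7*4 + 8)/(-3))² = (-40 - (28 - 8 - 28 + 8)/3)² = (-40 - ⅓*0)² = (-40 + 0)² = (-40)² = 1600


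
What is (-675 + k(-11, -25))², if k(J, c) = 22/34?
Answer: 131423296/289 ≈ 4.5475e+5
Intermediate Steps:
k(J, c) = 11/17 (k(J, c) = 22*(1/34) = 11/17)
(-675 + k(-11, -25))² = (-675 + 11/17)² = (-11464/17)² = 131423296/289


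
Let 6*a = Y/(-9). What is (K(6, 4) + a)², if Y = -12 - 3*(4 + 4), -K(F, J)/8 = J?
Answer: 8836/9 ≈ 981.78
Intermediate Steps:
K(F, J) = -8*J
Y = -36 (Y = -12 - 3*8 = -12 - 1*24 = -12 - 24 = -36)
a = ⅔ (a = (-36/(-9))/6 = (-36*(-⅑))/6 = (⅙)*4 = ⅔ ≈ 0.66667)
(K(6, 4) + a)² = (-8*4 + ⅔)² = (-32 + ⅔)² = (-94/3)² = 8836/9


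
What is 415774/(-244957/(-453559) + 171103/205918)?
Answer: 38831612771943388/128046361103 ≈ 3.0326e+5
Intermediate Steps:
415774/(-244957/(-453559) + 171103/205918) = 415774/(-244957*(-1/453559) + 171103*(1/205918)) = 415774/(244957/453559 + 171103/205918) = 415774/(128046361103/93395962162) = 415774*(93395962162/128046361103) = 38831612771943388/128046361103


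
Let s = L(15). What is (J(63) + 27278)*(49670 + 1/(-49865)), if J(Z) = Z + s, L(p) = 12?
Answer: 67747761298797/49865 ≈ 1.3586e+9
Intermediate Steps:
s = 12
J(Z) = 12 + Z (J(Z) = Z + 12 = 12 + Z)
(J(63) + 27278)*(49670 + 1/(-49865)) = ((12 + 63) + 27278)*(49670 + 1/(-49865)) = (75 + 27278)*(49670 - 1/49865) = 27353*(2476794549/49865) = 67747761298797/49865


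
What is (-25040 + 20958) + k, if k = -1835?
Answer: -5917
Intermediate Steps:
(-25040 + 20958) + k = (-25040 + 20958) - 1835 = -4082 - 1835 = -5917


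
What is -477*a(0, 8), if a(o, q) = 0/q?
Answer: 0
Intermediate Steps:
a(o, q) = 0
-477*a(0, 8) = -477*0 = 0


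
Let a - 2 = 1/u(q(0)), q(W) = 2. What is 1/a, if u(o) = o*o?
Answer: 4/9 ≈ 0.44444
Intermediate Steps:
u(o) = o²
a = 9/4 (a = 2 + 1/(2²) = 2 + 1/4 = 2 + ¼ = 9/4 ≈ 2.2500)
1/a = 1/(9/4) = 4/9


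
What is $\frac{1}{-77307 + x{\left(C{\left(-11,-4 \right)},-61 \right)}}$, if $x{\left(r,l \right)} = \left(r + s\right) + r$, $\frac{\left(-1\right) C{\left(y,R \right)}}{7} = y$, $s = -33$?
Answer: $- \frac{1}{77186} \approx -1.2956 \cdot 10^{-5}$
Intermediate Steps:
$C{\left(y,R \right)} = - 7 y$
$x{\left(r,l \right)} = -33 + 2 r$ ($x{\left(r,l \right)} = \left(r - 33\right) + r = \left(-33 + r\right) + r = -33 + 2 r$)
$\frac{1}{-77307 + x{\left(C{\left(-11,-4 \right)},-61 \right)}} = \frac{1}{-77307 - \left(33 - 2 \left(\left(-7\right) \left(-11\right)\right)\right)} = \frac{1}{-77307 + \left(-33 + 2 \cdot 77\right)} = \frac{1}{-77307 + \left(-33 + 154\right)} = \frac{1}{-77307 + 121} = \frac{1}{-77186} = - \frac{1}{77186}$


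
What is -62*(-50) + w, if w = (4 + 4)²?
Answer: 3164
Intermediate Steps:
w = 64 (w = 8² = 64)
-62*(-50) + w = -62*(-50) + 64 = 3100 + 64 = 3164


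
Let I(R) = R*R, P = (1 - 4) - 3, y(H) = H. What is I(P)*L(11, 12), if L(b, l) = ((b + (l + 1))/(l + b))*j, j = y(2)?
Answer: 1728/23 ≈ 75.130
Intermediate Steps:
P = -6 (P = -3 - 3 = -6)
j = 2
I(R) = R²
L(b, l) = 2*(1 + b + l)/(b + l) (L(b, l) = ((b + (l + 1))/(l + b))*2 = ((b + (1 + l))/(b + l))*2 = ((1 + b + l)/(b + l))*2 = 2*(1 + b + l)/(b + l))
I(P)*L(11, 12) = (-6)²*(2*(1 + 11 + 12)/(11 + 12)) = 36*(2*24/23) = 36*(2*(1/23)*24) = 36*(48/23) = 1728/23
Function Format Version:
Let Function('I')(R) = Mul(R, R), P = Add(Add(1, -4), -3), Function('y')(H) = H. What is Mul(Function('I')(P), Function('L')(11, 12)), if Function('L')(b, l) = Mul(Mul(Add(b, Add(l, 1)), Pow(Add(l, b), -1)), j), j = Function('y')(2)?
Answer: Rational(1728, 23) ≈ 75.130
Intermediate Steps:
P = -6 (P = Add(-3, -3) = -6)
j = 2
Function('I')(R) = Pow(R, 2)
Function('L')(b, l) = Mul(2, Pow(Add(b, l), -1), Add(1, b, l)) (Function('L')(b, l) = Mul(Mul(Add(b, Add(l, 1)), Pow(Add(l, b), -1)), 2) = Mul(Mul(Add(b, Add(1, l)), Pow(Add(b, l), -1)), 2) = Mul(Mul(Add(1, b, l), Pow(Add(b, l), -1)), 2) = Mul(Mul(Pow(Add(b, l), -1), Add(1, b, l)), 2) = Mul(2, Pow(Add(b, l), -1), Add(1, b, l)))
Mul(Function('I')(P), Function('L')(11, 12)) = Mul(Pow(-6, 2), Mul(2, Pow(Add(11, 12), -1), Add(1, 11, 12))) = Mul(36, Mul(2, Pow(23, -1), 24)) = Mul(36, Mul(2, Rational(1, 23), 24)) = Mul(36, Rational(48, 23)) = Rational(1728, 23)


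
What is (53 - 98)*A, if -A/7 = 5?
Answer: 1575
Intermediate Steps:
A = -35 (A = -7*5 = -35)
(53 - 98)*A = (53 - 98)*(-35) = -45*(-35) = 1575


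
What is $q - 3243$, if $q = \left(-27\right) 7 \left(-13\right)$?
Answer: $-786$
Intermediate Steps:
$q = 2457$ ($q = \left(-189\right) \left(-13\right) = 2457$)
$q - 3243 = 2457 - 3243 = -786$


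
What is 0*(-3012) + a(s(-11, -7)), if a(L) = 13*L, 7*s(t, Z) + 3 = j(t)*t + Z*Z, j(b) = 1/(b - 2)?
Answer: 87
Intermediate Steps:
j(b) = 1/(-2 + b)
s(t, Z) = -3/7 + Z²/7 + t/(7*(-2 + t)) (s(t, Z) = -3/7 + (t/(-2 + t) + Z*Z)/7 = -3/7 + (t/(-2 + t) + Z²)/7 = -3/7 + (Z² + t/(-2 + t))/7 = -3/7 + (Z²/7 + t/(7*(-2 + t))) = -3/7 + Z²/7 + t/(7*(-2 + t)))
0*(-3012) + a(s(-11, -7)) = 0*(-3012) + 13*((-11 + (-3 + (-7)²)*(-2 - 11))/(7*(-2 - 11))) = 0 + 13*((⅐)*(-11 + (-3 + 49)*(-13))/(-13)) = 0 + 13*((⅐)*(-1/13)*(-11 + 46*(-13))) = 0 + 13*((⅐)*(-1/13)*(-11 - 598)) = 0 + 13*((⅐)*(-1/13)*(-609)) = 0 + 13*(87/13) = 0 + 87 = 87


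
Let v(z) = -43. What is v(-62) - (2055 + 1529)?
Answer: -3627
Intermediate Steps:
v(-62) - (2055 + 1529) = -43 - (2055 + 1529) = -43 - 1*3584 = -43 - 3584 = -3627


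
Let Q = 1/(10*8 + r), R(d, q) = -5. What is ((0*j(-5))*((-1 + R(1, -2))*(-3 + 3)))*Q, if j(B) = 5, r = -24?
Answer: 0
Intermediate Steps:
Q = 1/56 (Q = 1/(10*8 - 24) = 1/(80 - 24) = 1/56 ≈ 0.017857)
((0*j(-5))*((-1 + R(1, -2))*(-3 + 3)))*Q = ((0*5)*((-1 - 5)*(-3 + 3)))*(1/56) = (0*(-6*0))*(1/56) = (0*0)*(1/56) = 0*(1/56) = 0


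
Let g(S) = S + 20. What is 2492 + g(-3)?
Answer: 2509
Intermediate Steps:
g(S) = 20 + S
2492 + g(-3) = 2492 + (20 - 3) = 2492 + 17 = 2509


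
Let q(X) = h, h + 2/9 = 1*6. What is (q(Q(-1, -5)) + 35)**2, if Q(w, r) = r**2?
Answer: 134689/81 ≈ 1662.8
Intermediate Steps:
h = 52/9 (h = -2/9 + 1*6 = -2/9 + 6 = 52/9 ≈ 5.7778)
q(X) = 52/9
(q(Q(-1, -5)) + 35)**2 = (52/9 + 35)**2 = (367/9)**2 = 134689/81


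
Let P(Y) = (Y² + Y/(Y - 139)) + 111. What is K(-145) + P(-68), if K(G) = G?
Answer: 950198/207 ≈ 4590.3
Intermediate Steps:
P(Y) = 111 + Y² + Y/(-139 + Y) (P(Y) = (Y² + Y/(-139 + Y)) + 111 = 111 + Y² + Y/(-139 + Y))
K(-145) + P(-68) = -145 + (-15429 + (-68)³ - 139*(-68)² + 112*(-68))/(-139 - 68) = -145 + (-15429 - 314432 - 139*4624 - 7616)/(-207) = -145 - (-15429 - 314432 - 642736 - 7616)/207 = -145 - 1/207*(-980213) = -145 + 980213/207 = 950198/207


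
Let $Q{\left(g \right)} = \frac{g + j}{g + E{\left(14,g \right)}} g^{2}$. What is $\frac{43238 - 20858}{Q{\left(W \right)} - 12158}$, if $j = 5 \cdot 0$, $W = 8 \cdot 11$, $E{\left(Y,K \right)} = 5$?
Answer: $- \frac{1040670}{224611} \approx -4.6332$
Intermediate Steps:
$W = 88$
$j = 0$
$Q{\left(g \right)} = \frac{g^{3}}{5 + g}$ ($Q{\left(g \right)} = \frac{g + 0}{g + 5} g^{2} = \frac{g}{5 + g} g^{2} = \frac{g^{3}}{5 + g}$)
$\frac{43238 - 20858}{Q{\left(W \right)} - 12158} = \frac{43238 - 20858}{\frac{88^{3}}{5 + 88} - 12158} = \frac{22380}{\frac{681472}{93} - 12158} = \frac{22380}{- \frac{449222}{93}} = 22380 \left(- \frac{93}{449222}\right) = - \frac{1040670}{224611}$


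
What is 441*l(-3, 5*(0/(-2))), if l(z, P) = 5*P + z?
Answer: -1323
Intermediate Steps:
l(z, P) = z + 5*P
441*l(-3, 5*(0/(-2))) = 441*(-3 + 5*(5*(0/(-2)))) = 441*(-3 + 5*(5*(0*(-1/2)))) = 441*(-3 + 5*(5*0)) = 441*(-3 + 5*0) = 441*(-3 + 0) = 441*(-3) = -1323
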